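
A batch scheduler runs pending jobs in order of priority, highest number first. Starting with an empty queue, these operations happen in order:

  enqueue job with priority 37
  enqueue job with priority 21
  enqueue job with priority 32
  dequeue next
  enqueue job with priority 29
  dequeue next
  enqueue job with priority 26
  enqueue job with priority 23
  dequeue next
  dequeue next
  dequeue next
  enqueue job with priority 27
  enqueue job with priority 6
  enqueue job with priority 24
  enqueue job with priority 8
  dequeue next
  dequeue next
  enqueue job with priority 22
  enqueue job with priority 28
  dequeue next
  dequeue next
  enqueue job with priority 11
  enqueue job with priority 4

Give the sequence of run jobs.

[37, 32, 29, 26, 23, 27, 24, 28, 22]

insert 37 → {37}
insert 21 → {37, 21}
insert 32 → {37, 32, 21}
dequeue next → 37; now {32, 21}
insert 29 → {32, 29, 21}
dequeue next → 32; now {29, 21}
insert 26 → {29, 26, 21}
insert 23 → {29, 26, 23, 21}
dequeue next → 29; now {26, 23, 21}
dequeue next → 26; now {23, 21}
dequeue next → 23; now {21}
insert 27 → {27, 21}
insert 6 → {27, 21, 6}
insert 24 → {27, 24, 21, 6}
insert 8 → {27, 24, 21, 8, 6}
dequeue next → 27; now {24, 21, 8, 6}
dequeue next → 24; now {21, 8, 6}
insert 22 → {22, 21, 8, 6}
insert 28 → {28, 22, 21, 8, 6}
dequeue next → 28; now {22, 21, 8, 6}
dequeue next → 22; now {21, 8, 6}
insert 11 → {21, 11, 8, 6}
insert 4 → {21, 11, 8, 6, 4}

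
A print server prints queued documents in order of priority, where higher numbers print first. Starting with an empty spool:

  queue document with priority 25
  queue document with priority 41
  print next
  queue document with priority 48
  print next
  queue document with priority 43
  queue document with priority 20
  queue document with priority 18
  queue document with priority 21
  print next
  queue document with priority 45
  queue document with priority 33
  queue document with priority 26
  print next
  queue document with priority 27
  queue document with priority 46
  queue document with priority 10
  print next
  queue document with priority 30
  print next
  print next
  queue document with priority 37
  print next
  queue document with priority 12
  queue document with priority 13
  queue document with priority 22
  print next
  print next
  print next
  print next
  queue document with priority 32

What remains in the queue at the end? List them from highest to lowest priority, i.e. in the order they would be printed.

32, 21, 20, 18, 13, 12, 10

insert 25 → {25}
insert 41 → {41, 25}
print next → 41; now {25}
insert 48 → {48, 25}
print next → 48; now {25}
insert 43 → {43, 25}
insert 20 → {43, 25, 20}
insert 18 → {43, 25, 20, 18}
insert 21 → {43, 25, 21, 20, 18}
print next → 43; now {25, 21, 20, 18}
insert 45 → {45, 25, 21, 20, 18}
insert 33 → {45, 33, 25, 21, 20, 18}
insert 26 → {45, 33, 26, 25, 21, 20, 18}
print next → 45; now {33, 26, 25, 21, 20, 18}
insert 27 → {33, 27, 26, 25, 21, 20, 18}
insert 46 → {46, 33, 27, 26, 25, 21, 20, 18}
insert 10 → {46, 33, 27, 26, 25, 21, 20, 18, 10}
print next → 46; now {33, 27, 26, 25, 21, 20, 18, 10}
insert 30 → {33, 30, 27, 26, 25, 21, 20, 18, 10}
print next → 33; now {30, 27, 26, 25, 21, 20, 18, 10}
print next → 30; now {27, 26, 25, 21, 20, 18, 10}
insert 37 → {37, 27, 26, 25, 21, 20, 18, 10}
print next → 37; now {27, 26, 25, 21, 20, 18, 10}
insert 12 → {27, 26, 25, 21, 20, 18, 12, 10}
insert 13 → {27, 26, 25, 21, 20, 18, 13, 12, 10}
insert 22 → {27, 26, 25, 22, 21, 20, 18, 13, 12, 10}
print next → 27; now {26, 25, 22, 21, 20, 18, 13, 12, 10}
print next → 26; now {25, 22, 21, 20, 18, 13, 12, 10}
print next → 25; now {22, 21, 20, 18, 13, 12, 10}
print next → 22; now {21, 20, 18, 13, 12, 10}
insert 32 → {32, 21, 20, 18, 13, 12, 10}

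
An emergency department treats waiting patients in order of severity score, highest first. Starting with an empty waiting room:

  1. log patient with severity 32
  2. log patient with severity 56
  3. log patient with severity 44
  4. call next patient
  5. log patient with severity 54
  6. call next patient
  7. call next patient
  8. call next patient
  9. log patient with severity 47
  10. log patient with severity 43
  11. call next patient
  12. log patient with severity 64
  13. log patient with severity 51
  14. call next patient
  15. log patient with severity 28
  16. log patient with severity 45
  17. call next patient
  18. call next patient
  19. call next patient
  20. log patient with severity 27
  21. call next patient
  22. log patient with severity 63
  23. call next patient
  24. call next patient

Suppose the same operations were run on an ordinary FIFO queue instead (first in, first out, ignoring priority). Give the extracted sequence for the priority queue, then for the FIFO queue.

priority queue: [56, 54, 44, 32, 47, 64, 51, 45, 43, 28, 63, 27]; FIFO queue: [32, 56, 44, 54, 47, 43, 64, 51, 28, 45, 27, 63]

insert 32 → {32}
insert 56 → {56, 32}
insert 44 → {56, 44, 32}
call next patient → 56; now {44, 32}
insert 54 → {54, 44, 32}
call next patient → 54; now {44, 32}
call next patient → 44; now {32}
call next patient → 32; now {}
insert 47 → {47}
insert 43 → {47, 43}
call next patient → 47; now {43}
insert 64 → {64, 43}
insert 51 → {64, 51, 43}
call next patient → 64; now {51, 43}
insert 28 → {51, 43, 28}
insert 45 → {51, 45, 43, 28}
call next patient → 51; now {45, 43, 28}
call next patient → 45; now {43, 28}
call next patient → 43; now {28}
insert 27 → {28, 27}
call next patient → 28; now {27}
insert 63 → {63, 27}
call next patient → 63; now {27}
call next patient → 27; now {}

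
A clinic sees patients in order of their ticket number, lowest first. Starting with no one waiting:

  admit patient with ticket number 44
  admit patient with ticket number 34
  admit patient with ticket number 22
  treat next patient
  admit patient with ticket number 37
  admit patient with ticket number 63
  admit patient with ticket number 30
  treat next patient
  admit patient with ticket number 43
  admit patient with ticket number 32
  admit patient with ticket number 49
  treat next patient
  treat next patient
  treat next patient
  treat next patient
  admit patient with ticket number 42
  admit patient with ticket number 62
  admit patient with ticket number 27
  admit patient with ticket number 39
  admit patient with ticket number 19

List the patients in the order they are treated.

insert 44 → {44}
insert 34 → {34, 44}
insert 22 → {22, 34, 44}
treat next patient → 22; now {34, 44}
insert 37 → {34, 37, 44}
insert 63 → {34, 37, 44, 63}
insert 30 → {30, 34, 37, 44, 63}
treat next patient → 30; now {34, 37, 44, 63}
insert 43 → {34, 37, 43, 44, 63}
insert 32 → {32, 34, 37, 43, 44, 63}
insert 49 → {32, 34, 37, 43, 44, 49, 63}
treat next patient → 32; now {34, 37, 43, 44, 49, 63}
treat next patient → 34; now {37, 43, 44, 49, 63}
treat next patient → 37; now {43, 44, 49, 63}
treat next patient → 43; now {44, 49, 63}
insert 42 → {42, 44, 49, 63}
insert 62 → {42, 44, 49, 62, 63}
insert 27 → {27, 42, 44, 49, 62, 63}
insert 39 → {27, 39, 42, 44, 49, 62, 63}
insert 19 → {19, 27, 39, 42, 44, 49, 62, 63}

22 → 30 → 32 → 34 → 37 → 43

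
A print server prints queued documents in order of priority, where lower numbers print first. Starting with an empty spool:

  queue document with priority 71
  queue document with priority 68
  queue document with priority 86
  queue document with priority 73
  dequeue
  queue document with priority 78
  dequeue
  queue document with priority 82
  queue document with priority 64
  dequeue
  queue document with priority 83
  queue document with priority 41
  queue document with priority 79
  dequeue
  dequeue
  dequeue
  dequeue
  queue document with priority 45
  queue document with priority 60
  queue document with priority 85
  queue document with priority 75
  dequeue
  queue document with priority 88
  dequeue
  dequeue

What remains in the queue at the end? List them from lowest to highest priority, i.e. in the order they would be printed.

82, 83, 85, 86, 88

insert 71 → {71}
insert 68 → {68, 71}
insert 86 → {68, 71, 86}
insert 73 → {68, 71, 73, 86}
dequeue → 68; now {71, 73, 86}
insert 78 → {71, 73, 78, 86}
dequeue → 71; now {73, 78, 86}
insert 82 → {73, 78, 82, 86}
insert 64 → {64, 73, 78, 82, 86}
dequeue → 64; now {73, 78, 82, 86}
insert 83 → {73, 78, 82, 83, 86}
insert 41 → {41, 73, 78, 82, 83, 86}
insert 79 → {41, 73, 78, 79, 82, 83, 86}
dequeue → 41; now {73, 78, 79, 82, 83, 86}
dequeue → 73; now {78, 79, 82, 83, 86}
dequeue → 78; now {79, 82, 83, 86}
dequeue → 79; now {82, 83, 86}
insert 45 → {45, 82, 83, 86}
insert 60 → {45, 60, 82, 83, 86}
insert 85 → {45, 60, 82, 83, 85, 86}
insert 75 → {45, 60, 75, 82, 83, 85, 86}
dequeue → 45; now {60, 75, 82, 83, 85, 86}
insert 88 → {60, 75, 82, 83, 85, 86, 88}
dequeue → 60; now {75, 82, 83, 85, 86, 88}
dequeue → 75; now {82, 83, 85, 86, 88}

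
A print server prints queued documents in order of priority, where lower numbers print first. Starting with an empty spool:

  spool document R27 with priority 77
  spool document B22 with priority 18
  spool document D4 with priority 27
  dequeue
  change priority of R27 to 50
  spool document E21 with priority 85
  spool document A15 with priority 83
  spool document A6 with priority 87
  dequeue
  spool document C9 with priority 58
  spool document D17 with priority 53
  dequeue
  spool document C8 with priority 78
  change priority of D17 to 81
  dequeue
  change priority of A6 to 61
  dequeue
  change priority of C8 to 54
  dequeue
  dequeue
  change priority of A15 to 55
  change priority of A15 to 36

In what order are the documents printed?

add R27 (priority 77) → {R27:77}
add B22 (priority 18) → {B22:18, R27:77}
add D4 (priority 27) → {B22:18, D4:27, R27:77}
dequeue → B22; now {D4:27, R27:77}
update R27 to priority 50 → {D4:27, R27:50}
add E21 (priority 85) → {D4:27, R27:50, E21:85}
add A15 (priority 83) → {D4:27, R27:50, A15:83, E21:85}
add A6 (priority 87) → {D4:27, R27:50, A15:83, E21:85, A6:87}
dequeue → D4; now {R27:50, A15:83, E21:85, A6:87}
add C9 (priority 58) → {R27:50, C9:58, A15:83, E21:85, A6:87}
add D17 (priority 53) → {R27:50, D17:53, C9:58, A15:83, E21:85, A6:87}
dequeue → R27; now {D17:53, C9:58, A15:83, E21:85, A6:87}
add C8 (priority 78) → {D17:53, C9:58, C8:78, A15:83, E21:85, A6:87}
update D17 to priority 81 → {C9:58, C8:78, D17:81, A15:83, E21:85, A6:87}
dequeue → C9; now {C8:78, D17:81, A15:83, E21:85, A6:87}
update A6 to priority 61 → {A6:61, C8:78, D17:81, A15:83, E21:85}
dequeue → A6; now {C8:78, D17:81, A15:83, E21:85}
update C8 to priority 54 → {C8:54, D17:81, A15:83, E21:85}
dequeue → C8; now {D17:81, A15:83, E21:85}
dequeue → D17; now {A15:83, E21:85}
update A15 to priority 55 → {A15:55, E21:85}
update A15 to priority 36 → {A15:36, E21:85}

B22, D4, R27, C9, A6, C8, D17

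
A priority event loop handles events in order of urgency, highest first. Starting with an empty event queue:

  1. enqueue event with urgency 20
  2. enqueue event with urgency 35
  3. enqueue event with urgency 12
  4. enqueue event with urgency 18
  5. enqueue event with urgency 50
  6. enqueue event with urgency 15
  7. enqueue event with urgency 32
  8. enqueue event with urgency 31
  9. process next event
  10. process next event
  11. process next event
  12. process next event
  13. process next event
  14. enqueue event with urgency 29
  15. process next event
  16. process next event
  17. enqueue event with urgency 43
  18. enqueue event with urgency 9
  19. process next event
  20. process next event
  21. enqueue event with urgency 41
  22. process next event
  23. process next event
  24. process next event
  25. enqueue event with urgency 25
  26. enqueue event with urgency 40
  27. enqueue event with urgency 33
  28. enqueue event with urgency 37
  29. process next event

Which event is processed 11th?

12

insert 20 → {20}
insert 35 → {35, 20}
insert 12 → {35, 20, 12}
insert 18 → {35, 20, 18, 12}
insert 50 → {50, 35, 20, 18, 12}
insert 15 → {50, 35, 20, 18, 15, 12}
insert 32 → {50, 35, 32, 20, 18, 15, 12}
insert 31 → {50, 35, 32, 31, 20, 18, 15, 12}
process next event → 50; now {35, 32, 31, 20, 18, 15, 12}
process next event → 35; now {32, 31, 20, 18, 15, 12}
process next event → 32; now {31, 20, 18, 15, 12}
process next event → 31; now {20, 18, 15, 12}
process next event → 20; now {18, 15, 12}
insert 29 → {29, 18, 15, 12}
process next event → 29; now {18, 15, 12}
process next event → 18; now {15, 12}
insert 43 → {43, 15, 12}
insert 9 → {43, 15, 12, 9}
process next event → 43; now {15, 12, 9}
process next event → 15; now {12, 9}
insert 41 → {41, 12, 9}
process next event → 41; now {12, 9}
process next event → 12; now {9}
process next event → 9; now {}
insert 25 → {25}
insert 40 → {40, 25}
insert 33 → {40, 33, 25}
insert 37 → {40, 37, 33, 25}
process next event → 40; now {37, 33, 25}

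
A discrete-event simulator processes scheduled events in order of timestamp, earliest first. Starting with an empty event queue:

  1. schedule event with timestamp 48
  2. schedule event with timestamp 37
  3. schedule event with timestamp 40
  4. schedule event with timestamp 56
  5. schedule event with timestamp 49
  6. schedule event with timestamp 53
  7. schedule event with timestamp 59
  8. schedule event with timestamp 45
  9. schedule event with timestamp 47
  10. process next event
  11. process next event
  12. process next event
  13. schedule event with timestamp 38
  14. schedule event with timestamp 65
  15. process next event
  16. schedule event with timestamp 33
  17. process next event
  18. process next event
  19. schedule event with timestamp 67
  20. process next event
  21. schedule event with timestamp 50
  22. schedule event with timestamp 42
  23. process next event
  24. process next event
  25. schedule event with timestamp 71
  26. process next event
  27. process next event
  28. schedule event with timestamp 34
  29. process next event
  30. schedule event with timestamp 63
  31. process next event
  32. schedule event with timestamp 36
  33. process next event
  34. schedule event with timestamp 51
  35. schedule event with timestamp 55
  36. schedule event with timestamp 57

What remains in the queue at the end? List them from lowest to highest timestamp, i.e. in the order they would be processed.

51, 55, 57, 59, 63, 65, 67, 71

insert 48 → {48}
insert 37 → {37, 48}
insert 40 → {37, 40, 48}
insert 56 → {37, 40, 48, 56}
insert 49 → {37, 40, 48, 49, 56}
insert 53 → {37, 40, 48, 49, 53, 56}
insert 59 → {37, 40, 48, 49, 53, 56, 59}
insert 45 → {37, 40, 45, 48, 49, 53, 56, 59}
insert 47 → {37, 40, 45, 47, 48, 49, 53, 56, 59}
process next event → 37; now {40, 45, 47, 48, 49, 53, 56, 59}
process next event → 40; now {45, 47, 48, 49, 53, 56, 59}
process next event → 45; now {47, 48, 49, 53, 56, 59}
insert 38 → {38, 47, 48, 49, 53, 56, 59}
insert 65 → {38, 47, 48, 49, 53, 56, 59, 65}
process next event → 38; now {47, 48, 49, 53, 56, 59, 65}
insert 33 → {33, 47, 48, 49, 53, 56, 59, 65}
process next event → 33; now {47, 48, 49, 53, 56, 59, 65}
process next event → 47; now {48, 49, 53, 56, 59, 65}
insert 67 → {48, 49, 53, 56, 59, 65, 67}
process next event → 48; now {49, 53, 56, 59, 65, 67}
insert 50 → {49, 50, 53, 56, 59, 65, 67}
insert 42 → {42, 49, 50, 53, 56, 59, 65, 67}
process next event → 42; now {49, 50, 53, 56, 59, 65, 67}
process next event → 49; now {50, 53, 56, 59, 65, 67}
insert 71 → {50, 53, 56, 59, 65, 67, 71}
process next event → 50; now {53, 56, 59, 65, 67, 71}
process next event → 53; now {56, 59, 65, 67, 71}
insert 34 → {34, 56, 59, 65, 67, 71}
process next event → 34; now {56, 59, 65, 67, 71}
insert 63 → {56, 59, 63, 65, 67, 71}
process next event → 56; now {59, 63, 65, 67, 71}
insert 36 → {36, 59, 63, 65, 67, 71}
process next event → 36; now {59, 63, 65, 67, 71}
insert 51 → {51, 59, 63, 65, 67, 71}
insert 55 → {51, 55, 59, 63, 65, 67, 71}
insert 57 → {51, 55, 57, 59, 63, 65, 67, 71}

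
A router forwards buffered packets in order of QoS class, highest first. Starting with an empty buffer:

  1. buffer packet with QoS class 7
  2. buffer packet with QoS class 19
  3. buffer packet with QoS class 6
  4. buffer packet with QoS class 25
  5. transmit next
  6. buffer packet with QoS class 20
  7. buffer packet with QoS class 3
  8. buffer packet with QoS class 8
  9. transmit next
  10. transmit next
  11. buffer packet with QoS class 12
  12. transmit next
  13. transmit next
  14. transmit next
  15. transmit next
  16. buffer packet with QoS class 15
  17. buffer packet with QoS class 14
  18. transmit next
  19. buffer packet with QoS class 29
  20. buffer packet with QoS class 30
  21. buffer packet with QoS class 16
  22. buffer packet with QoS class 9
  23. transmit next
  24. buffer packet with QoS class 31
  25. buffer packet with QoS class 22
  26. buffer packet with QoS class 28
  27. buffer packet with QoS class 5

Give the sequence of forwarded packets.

insert 7 → {7}
insert 19 → {19, 7}
insert 6 → {19, 7, 6}
insert 25 → {25, 19, 7, 6}
transmit next → 25; now {19, 7, 6}
insert 20 → {20, 19, 7, 6}
insert 3 → {20, 19, 7, 6, 3}
insert 8 → {20, 19, 8, 7, 6, 3}
transmit next → 20; now {19, 8, 7, 6, 3}
transmit next → 19; now {8, 7, 6, 3}
insert 12 → {12, 8, 7, 6, 3}
transmit next → 12; now {8, 7, 6, 3}
transmit next → 8; now {7, 6, 3}
transmit next → 7; now {6, 3}
transmit next → 6; now {3}
insert 15 → {15, 3}
insert 14 → {15, 14, 3}
transmit next → 15; now {14, 3}
insert 29 → {29, 14, 3}
insert 30 → {30, 29, 14, 3}
insert 16 → {30, 29, 16, 14, 3}
insert 9 → {30, 29, 16, 14, 9, 3}
transmit next → 30; now {29, 16, 14, 9, 3}
insert 31 → {31, 29, 16, 14, 9, 3}
insert 22 → {31, 29, 22, 16, 14, 9, 3}
insert 28 → {31, 29, 28, 22, 16, 14, 9, 3}
insert 5 → {31, 29, 28, 22, 16, 14, 9, 5, 3}

[25, 20, 19, 12, 8, 7, 6, 15, 30]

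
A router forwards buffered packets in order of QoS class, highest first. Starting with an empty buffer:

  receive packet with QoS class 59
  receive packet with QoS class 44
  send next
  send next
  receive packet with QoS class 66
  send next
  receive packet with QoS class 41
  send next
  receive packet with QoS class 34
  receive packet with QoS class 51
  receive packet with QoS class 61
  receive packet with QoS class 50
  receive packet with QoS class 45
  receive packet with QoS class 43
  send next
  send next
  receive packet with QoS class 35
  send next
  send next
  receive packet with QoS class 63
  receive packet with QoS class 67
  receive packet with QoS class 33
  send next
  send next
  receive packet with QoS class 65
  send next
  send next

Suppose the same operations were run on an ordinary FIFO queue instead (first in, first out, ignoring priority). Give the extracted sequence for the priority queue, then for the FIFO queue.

priority queue: 59, 44, 66, 41, 61, 51, 50, 45, 67, 63, 65, 43; FIFO queue: [59, 44, 66, 41, 34, 51, 61, 50, 45, 43, 35, 63]

insert 59 → {59}
insert 44 → {59, 44}
send next → 59; now {44}
send next → 44; now {}
insert 66 → {66}
send next → 66; now {}
insert 41 → {41}
send next → 41; now {}
insert 34 → {34}
insert 51 → {51, 34}
insert 61 → {61, 51, 34}
insert 50 → {61, 51, 50, 34}
insert 45 → {61, 51, 50, 45, 34}
insert 43 → {61, 51, 50, 45, 43, 34}
send next → 61; now {51, 50, 45, 43, 34}
send next → 51; now {50, 45, 43, 34}
insert 35 → {50, 45, 43, 35, 34}
send next → 50; now {45, 43, 35, 34}
send next → 45; now {43, 35, 34}
insert 63 → {63, 43, 35, 34}
insert 67 → {67, 63, 43, 35, 34}
insert 33 → {67, 63, 43, 35, 34, 33}
send next → 67; now {63, 43, 35, 34, 33}
send next → 63; now {43, 35, 34, 33}
insert 65 → {65, 43, 35, 34, 33}
send next → 65; now {43, 35, 34, 33}
send next → 43; now {35, 34, 33}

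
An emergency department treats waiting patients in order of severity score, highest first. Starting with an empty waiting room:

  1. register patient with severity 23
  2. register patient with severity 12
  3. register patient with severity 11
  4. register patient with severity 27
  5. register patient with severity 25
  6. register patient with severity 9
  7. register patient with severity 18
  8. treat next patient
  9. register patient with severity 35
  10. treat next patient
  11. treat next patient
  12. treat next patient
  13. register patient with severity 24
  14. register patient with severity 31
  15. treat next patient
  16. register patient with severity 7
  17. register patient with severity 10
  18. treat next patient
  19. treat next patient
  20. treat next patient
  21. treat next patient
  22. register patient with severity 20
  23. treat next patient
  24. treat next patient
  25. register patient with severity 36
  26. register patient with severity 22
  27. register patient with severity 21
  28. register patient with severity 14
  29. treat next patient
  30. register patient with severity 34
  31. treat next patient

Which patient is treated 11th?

10

insert 23 → {23}
insert 12 → {23, 12}
insert 11 → {23, 12, 11}
insert 27 → {27, 23, 12, 11}
insert 25 → {27, 25, 23, 12, 11}
insert 9 → {27, 25, 23, 12, 11, 9}
insert 18 → {27, 25, 23, 18, 12, 11, 9}
treat next patient → 27; now {25, 23, 18, 12, 11, 9}
insert 35 → {35, 25, 23, 18, 12, 11, 9}
treat next patient → 35; now {25, 23, 18, 12, 11, 9}
treat next patient → 25; now {23, 18, 12, 11, 9}
treat next patient → 23; now {18, 12, 11, 9}
insert 24 → {24, 18, 12, 11, 9}
insert 31 → {31, 24, 18, 12, 11, 9}
treat next patient → 31; now {24, 18, 12, 11, 9}
insert 7 → {24, 18, 12, 11, 9, 7}
insert 10 → {24, 18, 12, 11, 10, 9, 7}
treat next patient → 24; now {18, 12, 11, 10, 9, 7}
treat next patient → 18; now {12, 11, 10, 9, 7}
treat next patient → 12; now {11, 10, 9, 7}
treat next patient → 11; now {10, 9, 7}
insert 20 → {20, 10, 9, 7}
treat next patient → 20; now {10, 9, 7}
treat next patient → 10; now {9, 7}
insert 36 → {36, 9, 7}
insert 22 → {36, 22, 9, 7}
insert 21 → {36, 22, 21, 9, 7}
insert 14 → {36, 22, 21, 14, 9, 7}
treat next patient → 36; now {22, 21, 14, 9, 7}
insert 34 → {34, 22, 21, 14, 9, 7}
treat next patient → 34; now {22, 21, 14, 9, 7}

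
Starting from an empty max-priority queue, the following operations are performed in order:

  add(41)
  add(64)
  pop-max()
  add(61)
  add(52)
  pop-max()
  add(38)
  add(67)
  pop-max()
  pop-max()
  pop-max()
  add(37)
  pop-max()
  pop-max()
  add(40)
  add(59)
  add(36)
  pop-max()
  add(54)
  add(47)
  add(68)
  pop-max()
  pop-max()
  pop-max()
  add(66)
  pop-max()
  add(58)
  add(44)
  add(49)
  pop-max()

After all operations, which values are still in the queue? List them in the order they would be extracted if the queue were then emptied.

insert 41 → {41}
insert 64 → {64, 41}
pop-max → 64; now {41}
insert 61 → {61, 41}
insert 52 → {61, 52, 41}
pop-max → 61; now {52, 41}
insert 38 → {52, 41, 38}
insert 67 → {67, 52, 41, 38}
pop-max → 67; now {52, 41, 38}
pop-max → 52; now {41, 38}
pop-max → 41; now {38}
insert 37 → {38, 37}
pop-max → 38; now {37}
pop-max → 37; now {}
insert 40 → {40}
insert 59 → {59, 40}
insert 36 → {59, 40, 36}
pop-max → 59; now {40, 36}
insert 54 → {54, 40, 36}
insert 47 → {54, 47, 40, 36}
insert 68 → {68, 54, 47, 40, 36}
pop-max → 68; now {54, 47, 40, 36}
pop-max → 54; now {47, 40, 36}
pop-max → 47; now {40, 36}
insert 66 → {66, 40, 36}
pop-max → 66; now {40, 36}
insert 58 → {58, 40, 36}
insert 44 → {58, 44, 40, 36}
insert 49 → {58, 49, 44, 40, 36}
pop-max → 58; now {49, 44, 40, 36}

49, 44, 40, 36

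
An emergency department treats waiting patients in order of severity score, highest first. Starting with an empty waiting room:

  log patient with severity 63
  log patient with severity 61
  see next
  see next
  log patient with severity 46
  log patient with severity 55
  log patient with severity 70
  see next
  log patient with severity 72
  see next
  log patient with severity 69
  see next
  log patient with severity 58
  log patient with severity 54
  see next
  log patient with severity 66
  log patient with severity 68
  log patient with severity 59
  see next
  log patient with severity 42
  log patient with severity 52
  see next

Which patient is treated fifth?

69

insert 63 → {63}
insert 61 → {63, 61}
see next → 63; now {61}
see next → 61; now {}
insert 46 → {46}
insert 55 → {55, 46}
insert 70 → {70, 55, 46}
see next → 70; now {55, 46}
insert 72 → {72, 55, 46}
see next → 72; now {55, 46}
insert 69 → {69, 55, 46}
see next → 69; now {55, 46}
insert 58 → {58, 55, 46}
insert 54 → {58, 55, 54, 46}
see next → 58; now {55, 54, 46}
insert 66 → {66, 55, 54, 46}
insert 68 → {68, 66, 55, 54, 46}
insert 59 → {68, 66, 59, 55, 54, 46}
see next → 68; now {66, 59, 55, 54, 46}
insert 42 → {66, 59, 55, 54, 46, 42}
insert 52 → {66, 59, 55, 54, 52, 46, 42}
see next → 66; now {59, 55, 54, 52, 46, 42}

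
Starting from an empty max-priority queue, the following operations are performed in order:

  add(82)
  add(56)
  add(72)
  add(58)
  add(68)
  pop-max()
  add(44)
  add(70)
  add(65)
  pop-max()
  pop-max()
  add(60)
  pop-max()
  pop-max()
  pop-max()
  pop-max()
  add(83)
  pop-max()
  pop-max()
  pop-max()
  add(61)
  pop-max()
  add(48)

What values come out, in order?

[82, 72, 70, 68, 65, 60, 58, 83, 56, 44, 61]

insert 82 → {82}
insert 56 → {82, 56}
insert 72 → {82, 72, 56}
insert 58 → {82, 72, 58, 56}
insert 68 → {82, 72, 68, 58, 56}
pop-max → 82; now {72, 68, 58, 56}
insert 44 → {72, 68, 58, 56, 44}
insert 70 → {72, 70, 68, 58, 56, 44}
insert 65 → {72, 70, 68, 65, 58, 56, 44}
pop-max → 72; now {70, 68, 65, 58, 56, 44}
pop-max → 70; now {68, 65, 58, 56, 44}
insert 60 → {68, 65, 60, 58, 56, 44}
pop-max → 68; now {65, 60, 58, 56, 44}
pop-max → 65; now {60, 58, 56, 44}
pop-max → 60; now {58, 56, 44}
pop-max → 58; now {56, 44}
insert 83 → {83, 56, 44}
pop-max → 83; now {56, 44}
pop-max → 56; now {44}
pop-max → 44; now {}
insert 61 → {61}
pop-max → 61; now {}
insert 48 → {48}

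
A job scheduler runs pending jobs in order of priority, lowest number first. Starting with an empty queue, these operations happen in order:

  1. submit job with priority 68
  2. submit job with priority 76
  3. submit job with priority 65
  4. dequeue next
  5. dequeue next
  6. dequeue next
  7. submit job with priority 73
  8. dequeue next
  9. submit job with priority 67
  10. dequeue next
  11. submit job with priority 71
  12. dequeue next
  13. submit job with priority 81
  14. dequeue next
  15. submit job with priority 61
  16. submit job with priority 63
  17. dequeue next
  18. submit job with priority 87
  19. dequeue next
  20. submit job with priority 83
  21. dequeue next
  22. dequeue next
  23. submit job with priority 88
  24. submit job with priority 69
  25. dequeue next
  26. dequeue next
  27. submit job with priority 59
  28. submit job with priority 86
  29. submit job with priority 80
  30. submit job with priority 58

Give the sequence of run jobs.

65, 68, 76, 73, 67, 71, 81, 61, 63, 83, 87, 69, 88

insert 68 → {68}
insert 76 → {68, 76}
insert 65 → {65, 68, 76}
dequeue next → 65; now {68, 76}
dequeue next → 68; now {76}
dequeue next → 76; now {}
insert 73 → {73}
dequeue next → 73; now {}
insert 67 → {67}
dequeue next → 67; now {}
insert 71 → {71}
dequeue next → 71; now {}
insert 81 → {81}
dequeue next → 81; now {}
insert 61 → {61}
insert 63 → {61, 63}
dequeue next → 61; now {63}
insert 87 → {63, 87}
dequeue next → 63; now {87}
insert 83 → {83, 87}
dequeue next → 83; now {87}
dequeue next → 87; now {}
insert 88 → {88}
insert 69 → {69, 88}
dequeue next → 69; now {88}
dequeue next → 88; now {}
insert 59 → {59}
insert 86 → {59, 86}
insert 80 → {59, 80, 86}
insert 58 → {58, 59, 80, 86}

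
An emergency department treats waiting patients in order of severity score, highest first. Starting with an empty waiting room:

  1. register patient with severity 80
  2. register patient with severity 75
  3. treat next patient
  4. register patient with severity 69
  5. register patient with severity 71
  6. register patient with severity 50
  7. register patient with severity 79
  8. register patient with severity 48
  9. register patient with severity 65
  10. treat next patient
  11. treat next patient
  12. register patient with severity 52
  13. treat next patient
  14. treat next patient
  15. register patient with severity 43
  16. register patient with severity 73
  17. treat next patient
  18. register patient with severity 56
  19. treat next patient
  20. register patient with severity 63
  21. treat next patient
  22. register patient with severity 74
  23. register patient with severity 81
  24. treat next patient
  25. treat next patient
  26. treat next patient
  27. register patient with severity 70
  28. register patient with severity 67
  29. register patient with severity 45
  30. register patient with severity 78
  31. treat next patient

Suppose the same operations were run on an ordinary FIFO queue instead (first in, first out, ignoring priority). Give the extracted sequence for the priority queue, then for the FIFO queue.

insert 80 → {80}
insert 75 → {80, 75}
treat next patient → 80; now {75}
insert 69 → {75, 69}
insert 71 → {75, 71, 69}
insert 50 → {75, 71, 69, 50}
insert 79 → {79, 75, 71, 69, 50}
insert 48 → {79, 75, 71, 69, 50, 48}
insert 65 → {79, 75, 71, 69, 65, 50, 48}
treat next patient → 79; now {75, 71, 69, 65, 50, 48}
treat next patient → 75; now {71, 69, 65, 50, 48}
insert 52 → {71, 69, 65, 52, 50, 48}
treat next patient → 71; now {69, 65, 52, 50, 48}
treat next patient → 69; now {65, 52, 50, 48}
insert 43 → {65, 52, 50, 48, 43}
insert 73 → {73, 65, 52, 50, 48, 43}
treat next patient → 73; now {65, 52, 50, 48, 43}
insert 56 → {65, 56, 52, 50, 48, 43}
treat next patient → 65; now {56, 52, 50, 48, 43}
insert 63 → {63, 56, 52, 50, 48, 43}
treat next patient → 63; now {56, 52, 50, 48, 43}
insert 74 → {74, 56, 52, 50, 48, 43}
insert 81 → {81, 74, 56, 52, 50, 48, 43}
treat next patient → 81; now {74, 56, 52, 50, 48, 43}
treat next patient → 74; now {56, 52, 50, 48, 43}
treat next patient → 56; now {52, 50, 48, 43}
insert 70 → {70, 52, 50, 48, 43}
insert 67 → {70, 67, 52, 50, 48, 43}
insert 45 → {70, 67, 52, 50, 48, 45, 43}
insert 78 → {78, 70, 67, 52, 50, 48, 45, 43}
treat next patient → 78; now {70, 67, 52, 50, 48, 45, 43}

priority queue: 80, 79, 75, 71, 69, 73, 65, 63, 81, 74, 56, 78; FIFO queue: 80 → 75 → 69 → 71 → 50 → 79 → 48 → 65 → 52 → 43 → 73 → 56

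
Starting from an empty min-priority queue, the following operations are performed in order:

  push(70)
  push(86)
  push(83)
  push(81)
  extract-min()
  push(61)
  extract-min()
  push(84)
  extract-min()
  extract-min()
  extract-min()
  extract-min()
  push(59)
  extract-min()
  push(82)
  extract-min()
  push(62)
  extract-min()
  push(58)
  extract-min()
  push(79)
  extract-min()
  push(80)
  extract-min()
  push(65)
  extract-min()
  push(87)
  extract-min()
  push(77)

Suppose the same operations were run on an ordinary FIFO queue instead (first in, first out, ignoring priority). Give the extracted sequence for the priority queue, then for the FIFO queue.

priority queue: 70 → 61 → 81 → 83 → 84 → 86 → 59 → 82 → 62 → 58 → 79 → 80 → 65 → 87; FIFO queue: 70, 86, 83, 81, 61, 84, 59, 82, 62, 58, 79, 80, 65, 87

insert 70 → {70}
insert 86 → {70, 86}
insert 83 → {70, 83, 86}
insert 81 → {70, 81, 83, 86}
extract-min → 70; now {81, 83, 86}
insert 61 → {61, 81, 83, 86}
extract-min → 61; now {81, 83, 86}
insert 84 → {81, 83, 84, 86}
extract-min → 81; now {83, 84, 86}
extract-min → 83; now {84, 86}
extract-min → 84; now {86}
extract-min → 86; now {}
insert 59 → {59}
extract-min → 59; now {}
insert 82 → {82}
extract-min → 82; now {}
insert 62 → {62}
extract-min → 62; now {}
insert 58 → {58}
extract-min → 58; now {}
insert 79 → {79}
extract-min → 79; now {}
insert 80 → {80}
extract-min → 80; now {}
insert 65 → {65}
extract-min → 65; now {}
insert 87 → {87}
extract-min → 87; now {}
insert 77 → {77}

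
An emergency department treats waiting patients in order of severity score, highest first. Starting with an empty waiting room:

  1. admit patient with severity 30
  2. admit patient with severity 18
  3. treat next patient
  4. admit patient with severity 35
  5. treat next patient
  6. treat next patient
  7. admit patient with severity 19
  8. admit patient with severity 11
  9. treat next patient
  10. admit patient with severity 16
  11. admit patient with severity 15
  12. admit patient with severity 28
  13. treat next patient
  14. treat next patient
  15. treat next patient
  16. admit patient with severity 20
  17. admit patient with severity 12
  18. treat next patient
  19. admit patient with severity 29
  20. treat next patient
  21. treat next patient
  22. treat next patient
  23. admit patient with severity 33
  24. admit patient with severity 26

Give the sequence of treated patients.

30 → 35 → 18 → 19 → 28 → 16 → 15 → 20 → 29 → 12 → 11

insert 30 → {30}
insert 18 → {30, 18}
treat next patient → 30; now {18}
insert 35 → {35, 18}
treat next patient → 35; now {18}
treat next patient → 18; now {}
insert 19 → {19}
insert 11 → {19, 11}
treat next patient → 19; now {11}
insert 16 → {16, 11}
insert 15 → {16, 15, 11}
insert 28 → {28, 16, 15, 11}
treat next patient → 28; now {16, 15, 11}
treat next patient → 16; now {15, 11}
treat next patient → 15; now {11}
insert 20 → {20, 11}
insert 12 → {20, 12, 11}
treat next patient → 20; now {12, 11}
insert 29 → {29, 12, 11}
treat next patient → 29; now {12, 11}
treat next patient → 12; now {11}
treat next patient → 11; now {}
insert 33 → {33}
insert 26 → {33, 26}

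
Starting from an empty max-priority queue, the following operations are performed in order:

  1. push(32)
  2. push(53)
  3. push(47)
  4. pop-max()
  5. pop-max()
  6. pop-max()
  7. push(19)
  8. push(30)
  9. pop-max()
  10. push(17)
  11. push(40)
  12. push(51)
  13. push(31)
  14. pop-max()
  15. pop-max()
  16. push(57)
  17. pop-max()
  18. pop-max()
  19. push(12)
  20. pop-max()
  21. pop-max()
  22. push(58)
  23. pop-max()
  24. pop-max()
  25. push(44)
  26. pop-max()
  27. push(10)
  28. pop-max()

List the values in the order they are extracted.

[53, 47, 32, 30, 51, 40, 57, 31, 19, 17, 58, 12, 44, 10]

insert 32 → {32}
insert 53 → {53, 32}
insert 47 → {53, 47, 32}
pop-max → 53; now {47, 32}
pop-max → 47; now {32}
pop-max → 32; now {}
insert 19 → {19}
insert 30 → {30, 19}
pop-max → 30; now {19}
insert 17 → {19, 17}
insert 40 → {40, 19, 17}
insert 51 → {51, 40, 19, 17}
insert 31 → {51, 40, 31, 19, 17}
pop-max → 51; now {40, 31, 19, 17}
pop-max → 40; now {31, 19, 17}
insert 57 → {57, 31, 19, 17}
pop-max → 57; now {31, 19, 17}
pop-max → 31; now {19, 17}
insert 12 → {19, 17, 12}
pop-max → 19; now {17, 12}
pop-max → 17; now {12}
insert 58 → {58, 12}
pop-max → 58; now {12}
pop-max → 12; now {}
insert 44 → {44}
pop-max → 44; now {}
insert 10 → {10}
pop-max → 10; now {}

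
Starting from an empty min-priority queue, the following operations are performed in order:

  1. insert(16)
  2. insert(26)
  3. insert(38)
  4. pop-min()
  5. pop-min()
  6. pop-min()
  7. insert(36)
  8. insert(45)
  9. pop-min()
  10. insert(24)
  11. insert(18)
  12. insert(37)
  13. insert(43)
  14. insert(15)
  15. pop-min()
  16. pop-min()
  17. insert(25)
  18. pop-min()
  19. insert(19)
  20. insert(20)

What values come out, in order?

[16, 26, 38, 36, 15, 18, 24]

insert 16 → {16}
insert 26 → {16, 26}
insert 38 → {16, 26, 38}
pop-min → 16; now {26, 38}
pop-min → 26; now {38}
pop-min → 38; now {}
insert 36 → {36}
insert 45 → {36, 45}
pop-min → 36; now {45}
insert 24 → {24, 45}
insert 18 → {18, 24, 45}
insert 37 → {18, 24, 37, 45}
insert 43 → {18, 24, 37, 43, 45}
insert 15 → {15, 18, 24, 37, 43, 45}
pop-min → 15; now {18, 24, 37, 43, 45}
pop-min → 18; now {24, 37, 43, 45}
insert 25 → {24, 25, 37, 43, 45}
pop-min → 24; now {25, 37, 43, 45}
insert 19 → {19, 25, 37, 43, 45}
insert 20 → {19, 20, 25, 37, 43, 45}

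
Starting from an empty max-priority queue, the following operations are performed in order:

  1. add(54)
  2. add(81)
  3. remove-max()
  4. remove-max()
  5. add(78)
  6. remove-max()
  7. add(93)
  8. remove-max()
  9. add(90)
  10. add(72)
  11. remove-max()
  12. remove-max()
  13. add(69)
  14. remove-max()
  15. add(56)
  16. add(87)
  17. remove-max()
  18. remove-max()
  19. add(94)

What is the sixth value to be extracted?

72

insert 54 → {54}
insert 81 → {81, 54}
remove-max → 81; now {54}
remove-max → 54; now {}
insert 78 → {78}
remove-max → 78; now {}
insert 93 → {93}
remove-max → 93; now {}
insert 90 → {90}
insert 72 → {90, 72}
remove-max → 90; now {72}
remove-max → 72; now {}
insert 69 → {69}
remove-max → 69; now {}
insert 56 → {56}
insert 87 → {87, 56}
remove-max → 87; now {56}
remove-max → 56; now {}
insert 94 → {94}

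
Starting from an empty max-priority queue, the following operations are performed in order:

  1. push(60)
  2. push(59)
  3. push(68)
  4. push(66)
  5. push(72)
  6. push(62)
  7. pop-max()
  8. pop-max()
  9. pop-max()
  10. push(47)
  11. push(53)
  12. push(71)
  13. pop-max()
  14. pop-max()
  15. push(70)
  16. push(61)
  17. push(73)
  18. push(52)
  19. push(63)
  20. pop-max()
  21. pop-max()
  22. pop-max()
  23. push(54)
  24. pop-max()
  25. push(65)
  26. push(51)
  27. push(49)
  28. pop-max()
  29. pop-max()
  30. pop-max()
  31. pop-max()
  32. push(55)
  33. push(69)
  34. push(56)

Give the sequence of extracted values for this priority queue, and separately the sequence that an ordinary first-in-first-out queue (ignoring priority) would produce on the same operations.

priority queue: 72 → 68 → 66 → 71 → 62 → 73 → 70 → 63 → 61 → 65 → 60 → 59 → 54; FIFO queue: 60 → 59 → 68 → 66 → 72 → 62 → 47 → 53 → 71 → 70 → 61 → 73 → 52

insert 60 → {60}
insert 59 → {60, 59}
insert 68 → {68, 60, 59}
insert 66 → {68, 66, 60, 59}
insert 72 → {72, 68, 66, 60, 59}
insert 62 → {72, 68, 66, 62, 60, 59}
pop-max → 72; now {68, 66, 62, 60, 59}
pop-max → 68; now {66, 62, 60, 59}
pop-max → 66; now {62, 60, 59}
insert 47 → {62, 60, 59, 47}
insert 53 → {62, 60, 59, 53, 47}
insert 71 → {71, 62, 60, 59, 53, 47}
pop-max → 71; now {62, 60, 59, 53, 47}
pop-max → 62; now {60, 59, 53, 47}
insert 70 → {70, 60, 59, 53, 47}
insert 61 → {70, 61, 60, 59, 53, 47}
insert 73 → {73, 70, 61, 60, 59, 53, 47}
insert 52 → {73, 70, 61, 60, 59, 53, 52, 47}
insert 63 → {73, 70, 63, 61, 60, 59, 53, 52, 47}
pop-max → 73; now {70, 63, 61, 60, 59, 53, 52, 47}
pop-max → 70; now {63, 61, 60, 59, 53, 52, 47}
pop-max → 63; now {61, 60, 59, 53, 52, 47}
insert 54 → {61, 60, 59, 54, 53, 52, 47}
pop-max → 61; now {60, 59, 54, 53, 52, 47}
insert 65 → {65, 60, 59, 54, 53, 52, 47}
insert 51 → {65, 60, 59, 54, 53, 52, 51, 47}
insert 49 → {65, 60, 59, 54, 53, 52, 51, 49, 47}
pop-max → 65; now {60, 59, 54, 53, 52, 51, 49, 47}
pop-max → 60; now {59, 54, 53, 52, 51, 49, 47}
pop-max → 59; now {54, 53, 52, 51, 49, 47}
pop-max → 54; now {53, 52, 51, 49, 47}
insert 55 → {55, 53, 52, 51, 49, 47}
insert 69 → {69, 55, 53, 52, 51, 49, 47}
insert 56 → {69, 56, 55, 53, 52, 51, 49, 47}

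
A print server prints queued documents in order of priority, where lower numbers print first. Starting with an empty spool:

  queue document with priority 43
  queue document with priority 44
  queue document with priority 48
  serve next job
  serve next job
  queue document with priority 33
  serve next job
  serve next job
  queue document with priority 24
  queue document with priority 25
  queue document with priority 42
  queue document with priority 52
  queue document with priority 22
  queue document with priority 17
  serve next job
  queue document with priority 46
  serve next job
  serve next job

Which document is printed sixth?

insert 43 → {43}
insert 44 → {43, 44}
insert 48 → {43, 44, 48}
serve next job → 43; now {44, 48}
serve next job → 44; now {48}
insert 33 → {33, 48}
serve next job → 33; now {48}
serve next job → 48; now {}
insert 24 → {24}
insert 25 → {24, 25}
insert 42 → {24, 25, 42}
insert 52 → {24, 25, 42, 52}
insert 22 → {22, 24, 25, 42, 52}
insert 17 → {17, 22, 24, 25, 42, 52}
serve next job → 17; now {22, 24, 25, 42, 52}
insert 46 → {22, 24, 25, 42, 46, 52}
serve next job → 22; now {24, 25, 42, 46, 52}
serve next job → 24; now {25, 42, 46, 52}

22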